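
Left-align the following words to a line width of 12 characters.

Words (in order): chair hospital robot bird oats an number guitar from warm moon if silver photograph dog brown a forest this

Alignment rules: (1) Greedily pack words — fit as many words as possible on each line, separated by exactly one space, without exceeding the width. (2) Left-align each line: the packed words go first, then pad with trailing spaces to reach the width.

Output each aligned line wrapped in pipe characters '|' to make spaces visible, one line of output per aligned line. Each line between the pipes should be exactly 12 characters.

Line 1: ['chair'] (min_width=5, slack=7)
Line 2: ['hospital'] (min_width=8, slack=4)
Line 3: ['robot', 'bird'] (min_width=10, slack=2)
Line 4: ['oats', 'an'] (min_width=7, slack=5)
Line 5: ['number'] (min_width=6, slack=6)
Line 6: ['guitar', 'from'] (min_width=11, slack=1)
Line 7: ['warm', 'moon', 'if'] (min_width=12, slack=0)
Line 8: ['silver'] (min_width=6, slack=6)
Line 9: ['photograph'] (min_width=10, slack=2)
Line 10: ['dog', 'brown', 'a'] (min_width=11, slack=1)
Line 11: ['forest', 'this'] (min_width=11, slack=1)

Answer: |chair       |
|hospital    |
|robot bird  |
|oats an     |
|number      |
|guitar from |
|warm moon if|
|silver      |
|photograph  |
|dog brown a |
|forest this |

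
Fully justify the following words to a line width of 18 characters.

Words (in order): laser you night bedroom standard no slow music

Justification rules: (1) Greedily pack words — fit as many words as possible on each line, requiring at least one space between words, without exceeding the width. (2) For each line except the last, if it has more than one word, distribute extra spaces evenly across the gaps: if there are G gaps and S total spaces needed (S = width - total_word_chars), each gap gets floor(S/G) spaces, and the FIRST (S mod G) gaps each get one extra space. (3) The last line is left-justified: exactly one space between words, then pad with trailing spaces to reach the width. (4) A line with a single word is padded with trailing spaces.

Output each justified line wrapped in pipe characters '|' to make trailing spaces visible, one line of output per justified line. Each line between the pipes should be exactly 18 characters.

Line 1: ['laser', 'you', 'night'] (min_width=15, slack=3)
Line 2: ['bedroom', 'standard'] (min_width=16, slack=2)
Line 3: ['no', 'slow', 'music'] (min_width=13, slack=5)

Answer: |laser   you  night|
|bedroom   standard|
|no slow music     |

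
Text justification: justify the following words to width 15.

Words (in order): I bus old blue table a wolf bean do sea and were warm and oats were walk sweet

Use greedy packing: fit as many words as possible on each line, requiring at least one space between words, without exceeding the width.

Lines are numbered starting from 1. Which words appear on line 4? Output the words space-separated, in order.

Line 1: ['I', 'bus', 'old', 'blue'] (min_width=14, slack=1)
Line 2: ['table', 'a', 'wolf'] (min_width=12, slack=3)
Line 3: ['bean', 'do', 'sea', 'and'] (min_width=15, slack=0)
Line 4: ['were', 'warm', 'and'] (min_width=13, slack=2)
Line 5: ['oats', 'were', 'walk'] (min_width=14, slack=1)
Line 6: ['sweet'] (min_width=5, slack=10)

Answer: were warm and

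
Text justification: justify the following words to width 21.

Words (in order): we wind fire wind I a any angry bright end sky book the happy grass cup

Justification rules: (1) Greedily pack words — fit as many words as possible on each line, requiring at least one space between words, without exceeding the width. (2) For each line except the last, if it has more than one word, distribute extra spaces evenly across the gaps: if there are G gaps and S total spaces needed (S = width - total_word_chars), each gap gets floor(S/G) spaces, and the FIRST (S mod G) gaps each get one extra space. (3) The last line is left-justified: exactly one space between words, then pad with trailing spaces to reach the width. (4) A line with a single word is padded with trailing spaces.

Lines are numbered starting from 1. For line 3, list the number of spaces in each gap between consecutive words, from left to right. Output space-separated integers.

Answer: 2 2 2

Derivation:
Line 1: ['we', 'wind', 'fire', 'wind', 'I', 'a'] (min_width=21, slack=0)
Line 2: ['any', 'angry', 'bright', 'end'] (min_width=20, slack=1)
Line 3: ['sky', 'book', 'the', 'happy'] (min_width=18, slack=3)
Line 4: ['grass', 'cup'] (min_width=9, slack=12)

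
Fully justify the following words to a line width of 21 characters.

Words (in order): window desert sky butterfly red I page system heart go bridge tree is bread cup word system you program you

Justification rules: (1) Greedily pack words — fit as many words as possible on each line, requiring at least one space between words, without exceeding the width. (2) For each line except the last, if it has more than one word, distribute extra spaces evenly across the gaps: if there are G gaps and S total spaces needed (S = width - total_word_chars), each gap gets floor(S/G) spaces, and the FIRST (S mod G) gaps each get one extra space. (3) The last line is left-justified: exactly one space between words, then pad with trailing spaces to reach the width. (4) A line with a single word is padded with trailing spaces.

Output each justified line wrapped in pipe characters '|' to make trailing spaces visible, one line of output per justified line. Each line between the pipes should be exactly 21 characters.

Answer: |window   desert   sky|
|butterfly  red I page|
|system    heart    go|
|bridge  tree is bread|
|cup  word  system you|
|program you          |

Derivation:
Line 1: ['window', 'desert', 'sky'] (min_width=17, slack=4)
Line 2: ['butterfly', 'red', 'I', 'page'] (min_width=20, slack=1)
Line 3: ['system', 'heart', 'go'] (min_width=15, slack=6)
Line 4: ['bridge', 'tree', 'is', 'bread'] (min_width=20, slack=1)
Line 5: ['cup', 'word', 'system', 'you'] (min_width=19, slack=2)
Line 6: ['program', 'you'] (min_width=11, slack=10)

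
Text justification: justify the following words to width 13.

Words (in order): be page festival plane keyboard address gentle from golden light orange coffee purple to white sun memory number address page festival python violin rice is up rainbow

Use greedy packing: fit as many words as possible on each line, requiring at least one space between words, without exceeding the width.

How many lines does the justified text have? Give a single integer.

Answer: 16

Derivation:
Line 1: ['be', 'page'] (min_width=7, slack=6)
Line 2: ['festival'] (min_width=8, slack=5)
Line 3: ['plane'] (min_width=5, slack=8)
Line 4: ['keyboard'] (min_width=8, slack=5)
Line 5: ['address'] (min_width=7, slack=6)
Line 6: ['gentle', 'from'] (min_width=11, slack=2)
Line 7: ['golden', 'light'] (min_width=12, slack=1)
Line 8: ['orange', 'coffee'] (min_width=13, slack=0)
Line 9: ['purple', 'to'] (min_width=9, slack=4)
Line 10: ['white', 'sun'] (min_width=9, slack=4)
Line 11: ['memory', 'number'] (min_width=13, slack=0)
Line 12: ['address', 'page'] (min_width=12, slack=1)
Line 13: ['festival'] (min_width=8, slack=5)
Line 14: ['python', 'violin'] (min_width=13, slack=0)
Line 15: ['rice', 'is', 'up'] (min_width=10, slack=3)
Line 16: ['rainbow'] (min_width=7, slack=6)
Total lines: 16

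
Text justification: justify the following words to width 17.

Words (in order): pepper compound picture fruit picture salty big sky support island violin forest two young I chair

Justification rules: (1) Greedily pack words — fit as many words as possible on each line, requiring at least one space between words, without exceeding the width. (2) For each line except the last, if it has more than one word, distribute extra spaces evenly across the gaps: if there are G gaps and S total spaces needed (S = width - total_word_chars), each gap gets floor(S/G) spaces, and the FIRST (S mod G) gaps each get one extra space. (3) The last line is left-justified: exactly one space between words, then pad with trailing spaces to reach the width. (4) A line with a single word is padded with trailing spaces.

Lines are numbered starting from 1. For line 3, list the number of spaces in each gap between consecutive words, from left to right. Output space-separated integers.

Line 1: ['pepper', 'compound'] (min_width=15, slack=2)
Line 2: ['picture', 'fruit'] (min_width=13, slack=4)
Line 3: ['picture', 'salty', 'big'] (min_width=17, slack=0)
Line 4: ['sky', 'support'] (min_width=11, slack=6)
Line 5: ['island', 'violin'] (min_width=13, slack=4)
Line 6: ['forest', 'two', 'young'] (min_width=16, slack=1)
Line 7: ['I', 'chair'] (min_width=7, slack=10)

Answer: 1 1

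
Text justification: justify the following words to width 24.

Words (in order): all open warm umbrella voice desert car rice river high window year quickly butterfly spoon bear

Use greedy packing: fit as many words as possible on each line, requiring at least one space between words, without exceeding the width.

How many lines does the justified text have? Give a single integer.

Answer: 5

Derivation:
Line 1: ['all', 'open', 'warm', 'umbrella'] (min_width=22, slack=2)
Line 2: ['voice', 'desert', 'car', 'rice'] (min_width=21, slack=3)
Line 3: ['river', 'high', 'window', 'year'] (min_width=22, slack=2)
Line 4: ['quickly', 'butterfly', 'spoon'] (min_width=23, slack=1)
Line 5: ['bear'] (min_width=4, slack=20)
Total lines: 5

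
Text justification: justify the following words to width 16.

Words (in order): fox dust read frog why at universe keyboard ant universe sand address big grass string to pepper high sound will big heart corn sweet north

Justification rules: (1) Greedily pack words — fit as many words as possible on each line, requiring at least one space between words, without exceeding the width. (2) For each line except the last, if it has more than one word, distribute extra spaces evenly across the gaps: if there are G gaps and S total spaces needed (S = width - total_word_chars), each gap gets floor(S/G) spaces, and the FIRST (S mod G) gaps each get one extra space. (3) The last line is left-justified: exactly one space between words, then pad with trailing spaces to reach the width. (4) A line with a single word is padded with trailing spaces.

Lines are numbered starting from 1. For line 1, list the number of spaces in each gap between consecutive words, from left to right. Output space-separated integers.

Line 1: ['fox', 'dust', 'read'] (min_width=13, slack=3)
Line 2: ['frog', 'why', 'at'] (min_width=11, slack=5)
Line 3: ['universe'] (min_width=8, slack=8)
Line 4: ['keyboard', 'ant'] (min_width=12, slack=4)
Line 5: ['universe', 'sand'] (min_width=13, slack=3)
Line 6: ['address', 'big'] (min_width=11, slack=5)
Line 7: ['grass', 'string', 'to'] (min_width=15, slack=1)
Line 8: ['pepper', 'high'] (min_width=11, slack=5)
Line 9: ['sound', 'will', 'big'] (min_width=14, slack=2)
Line 10: ['heart', 'corn', 'sweet'] (min_width=16, slack=0)
Line 11: ['north'] (min_width=5, slack=11)

Answer: 3 2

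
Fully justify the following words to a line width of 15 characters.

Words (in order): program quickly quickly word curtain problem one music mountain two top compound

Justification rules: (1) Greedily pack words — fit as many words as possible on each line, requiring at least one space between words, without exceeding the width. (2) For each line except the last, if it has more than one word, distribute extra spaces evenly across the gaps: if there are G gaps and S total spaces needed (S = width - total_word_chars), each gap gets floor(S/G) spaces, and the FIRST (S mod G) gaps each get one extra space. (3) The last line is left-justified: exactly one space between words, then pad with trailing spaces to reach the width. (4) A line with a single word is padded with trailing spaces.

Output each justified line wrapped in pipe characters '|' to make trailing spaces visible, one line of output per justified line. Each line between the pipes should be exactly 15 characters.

Line 1: ['program', 'quickly'] (min_width=15, slack=0)
Line 2: ['quickly', 'word'] (min_width=12, slack=3)
Line 3: ['curtain', 'problem'] (min_width=15, slack=0)
Line 4: ['one', 'music'] (min_width=9, slack=6)
Line 5: ['mountain', 'two'] (min_width=12, slack=3)
Line 6: ['top', 'compound'] (min_width=12, slack=3)

Answer: |program quickly|
|quickly    word|
|curtain problem|
|one       music|
|mountain    two|
|top compound   |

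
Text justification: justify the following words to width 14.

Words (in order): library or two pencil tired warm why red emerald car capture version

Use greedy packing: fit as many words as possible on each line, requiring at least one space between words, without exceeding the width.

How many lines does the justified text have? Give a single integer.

Answer: 6

Derivation:
Line 1: ['library', 'or', 'two'] (min_width=14, slack=0)
Line 2: ['pencil', 'tired'] (min_width=12, slack=2)
Line 3: ['warm', 'why', 'red'] (min_width=12, slack=2)
Line 4: ['emerald', 'car'] (min_width=11, slack=3)
Line 5: ['capture'] (min_width=7, slack=7)
Line 6: ['version'] (min_width=7, slack=7)
Total lines: 6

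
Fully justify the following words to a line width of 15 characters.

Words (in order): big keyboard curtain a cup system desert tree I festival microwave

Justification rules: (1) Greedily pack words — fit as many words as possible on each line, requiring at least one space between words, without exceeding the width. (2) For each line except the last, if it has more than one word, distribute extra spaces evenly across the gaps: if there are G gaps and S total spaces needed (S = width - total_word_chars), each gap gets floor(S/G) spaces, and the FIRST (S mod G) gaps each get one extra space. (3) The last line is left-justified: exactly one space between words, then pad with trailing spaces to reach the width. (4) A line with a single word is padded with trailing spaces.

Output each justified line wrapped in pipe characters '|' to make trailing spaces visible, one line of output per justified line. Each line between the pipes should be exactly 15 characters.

Line 1: ['big', 'keyboard'] (min_width=12, slack=3)
Line 2: ['curtain', 'a', 'cup'] (min_width=13, slack=2)
Line 3: ['system', 'desert'] (min_width=13, slack=2)
Line 4: ['tree', 'I', 'festival'] (min_width=15, slack=0)
Line 5: ['microwave'] (min_width=9, slack=6)

Answer: |big    keyboard|
|curtain  a  cup|
|system   desert|
|tree I festival|
|microwave      |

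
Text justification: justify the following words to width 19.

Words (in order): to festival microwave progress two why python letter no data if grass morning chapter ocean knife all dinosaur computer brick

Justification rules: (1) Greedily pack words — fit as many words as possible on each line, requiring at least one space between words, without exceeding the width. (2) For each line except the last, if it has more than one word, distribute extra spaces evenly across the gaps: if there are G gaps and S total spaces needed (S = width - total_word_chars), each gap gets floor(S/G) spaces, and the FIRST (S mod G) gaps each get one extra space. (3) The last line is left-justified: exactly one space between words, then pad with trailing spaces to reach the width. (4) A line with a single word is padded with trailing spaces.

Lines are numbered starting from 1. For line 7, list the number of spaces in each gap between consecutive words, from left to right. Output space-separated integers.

Answer: 8

Derivation:
Line 1: ['to', 'festival'] (min_width=11, slack=8)
Line 2: ['microwave', 'progress'] (min_width=18, slack=1)
Line 3: ['two', 'why', 'python'] (min_width=14, slack=5)
Line 4: ['letter', 'no', 'data', 'if'] (min_width=17, slack=2)
Line 5: ['grass', 'morning'] (min_width=13, slack=6)
Line 6: ['chapter', 'ocean', 'knife'] (min_width=19, slack=0)
Line 7: ['all', 'dinosaur'] (min_width=12, slack=7)
Line 8: ['computer', 'brick'] (min_width=14, slack=5)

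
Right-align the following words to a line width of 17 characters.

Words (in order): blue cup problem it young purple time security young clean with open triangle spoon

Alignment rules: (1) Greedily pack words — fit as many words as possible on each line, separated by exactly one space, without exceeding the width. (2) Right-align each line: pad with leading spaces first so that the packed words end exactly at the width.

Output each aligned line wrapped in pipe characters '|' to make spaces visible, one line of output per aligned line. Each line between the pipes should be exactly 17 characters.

Answer: | blue cup problem|
|  it young purple|
|    time security|
| young clean with|
|    open triangle|
|            spoon|

Derivation:
Line 1: ['blue', 'cup', 'problem'] (min_width=16, slack=1)
Line 2: ['it', 'young', 'purple'] (min_width=15, slack=2)
Line 3: ['time', 'security'] (min_width=13, slack=4)
Line 4: ['young', 'clean', 'with'] (min_width=16, slack=1)
Line 5: ['open', 'triangle'] (min_width=13, slack=4)
Line 6: ['spoon'] (min_width=5, slack=12)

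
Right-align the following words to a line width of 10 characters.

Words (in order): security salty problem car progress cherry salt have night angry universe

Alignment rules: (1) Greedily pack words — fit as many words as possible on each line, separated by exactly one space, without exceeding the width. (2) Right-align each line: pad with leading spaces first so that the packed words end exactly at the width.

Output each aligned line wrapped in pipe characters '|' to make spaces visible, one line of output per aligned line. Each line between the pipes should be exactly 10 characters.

Answer: |  security|
|     salty|
|   problem|
|       car|
|  progress|
|    cherry|
| salt have|
|     night|
|     angry|
|  universe|

Derivation:
Line 1: ['security'] (min_width=8, slack=2)
Line 2: ['salty'] (min_width=5, slack=5)
Line 3: ['problem'] (min_width=7, slack=3)
Line 4: ['car'] (min_width=3, slack=7)
Line 5: ['progress'] (min_width=8, slack=2)
Line 6: ['cherry'] (min_width=6, slack=4)
Line 7: ['salt', 'have'] (min_width=9, slack=1)
Line 8: ['night'] (min_width=5, slack=5)
Line 9: ['angry'] (min_width=5, slack=5)
Line 10: ['universe'] (min_width=8, slack=2)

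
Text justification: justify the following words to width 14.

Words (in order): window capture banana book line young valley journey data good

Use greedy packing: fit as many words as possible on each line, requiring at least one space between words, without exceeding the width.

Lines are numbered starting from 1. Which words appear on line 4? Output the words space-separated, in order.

Line 1: ['window', 'capture'] (min_width=14, slack=0)
Line 2: ['banana', 'book'] (min_width=11, slack=3)
Line 3: ['line', 'young'] (min_width=10, slack=4)
Line 4: ['valley', 'journey'] (min_width=14, slack=0)
Line 5: ['data', 'good'] (min_width=9, slack=5)

Answer: valley journey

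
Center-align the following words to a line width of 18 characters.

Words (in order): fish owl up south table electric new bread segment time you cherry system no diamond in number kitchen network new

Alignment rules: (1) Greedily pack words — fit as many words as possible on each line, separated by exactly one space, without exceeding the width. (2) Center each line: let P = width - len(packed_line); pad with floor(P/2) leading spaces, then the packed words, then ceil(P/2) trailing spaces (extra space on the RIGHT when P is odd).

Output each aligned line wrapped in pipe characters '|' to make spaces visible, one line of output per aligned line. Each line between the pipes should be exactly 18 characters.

Line 1: ['fish', 'owl', 'up', 'south'] (min_width=17, slack=1)
Line 2: ['table', 'electric', 'new'] (min_width=18, slack=0)
Line 3: ['bread', 'segment', 'time'] (min_width=18, slack=0)
Line 4: ['you', 'cherry', 'system'] (min_width=17, slack=1)
Line 5: ['no', 'diamond', 'in'] (min_width=13, slack=5)
Line 6: ['number', 'kitchen'] (min_width=14, slack=4)
Line 7: ['network', 'new'] (min_width=11, slack=7)

Answer: |fish owl up south |
|table electric new|
|bread segment time|
|you cherry system |
|  no diamond in   |
|  number kitchen  |
|   network new    |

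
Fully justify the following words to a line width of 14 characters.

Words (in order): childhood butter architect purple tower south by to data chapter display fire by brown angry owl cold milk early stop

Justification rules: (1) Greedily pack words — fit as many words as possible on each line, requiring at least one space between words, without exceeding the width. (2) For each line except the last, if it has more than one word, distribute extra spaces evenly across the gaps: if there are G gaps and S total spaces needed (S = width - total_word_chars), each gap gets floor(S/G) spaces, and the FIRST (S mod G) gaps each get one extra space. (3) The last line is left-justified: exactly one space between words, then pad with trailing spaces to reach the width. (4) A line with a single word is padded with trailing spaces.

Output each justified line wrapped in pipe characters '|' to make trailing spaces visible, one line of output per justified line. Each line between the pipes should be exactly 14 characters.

Line 1: ['childhood'] (min_width=9, slack=5)
Line 2: ['butter'] (min_width=6, slack=8)
Line 3: ['architect'] (min_width=9, slack=5)
Line 4: ['purple', 'tower'] (min_width=12, slack=2)
Line 5: ['south', 'by', 'to'] (min_width=11, slack=3)
Line 6: ['data', 'chapter'] (min_width=12, slack=2)
Line 7: ['display', 'fire'] (min_width=12, slack=2)
Line 8: ['by', 'brown', 'angry'] (min_width=14, slack=0)
Line 9: ['owl', 'cold', 'milk'] (min_width=13, slack=1)
Line 10: ['early', 'stop'] (min_width=10, slack=4)

Answer: |childhood     |
|butter        |
|architect     |
|purple   tower|
|south   by  to|
|data   chapter|
|display   fire|
|by brown angry|
|owl  cold milk|
|early stop    |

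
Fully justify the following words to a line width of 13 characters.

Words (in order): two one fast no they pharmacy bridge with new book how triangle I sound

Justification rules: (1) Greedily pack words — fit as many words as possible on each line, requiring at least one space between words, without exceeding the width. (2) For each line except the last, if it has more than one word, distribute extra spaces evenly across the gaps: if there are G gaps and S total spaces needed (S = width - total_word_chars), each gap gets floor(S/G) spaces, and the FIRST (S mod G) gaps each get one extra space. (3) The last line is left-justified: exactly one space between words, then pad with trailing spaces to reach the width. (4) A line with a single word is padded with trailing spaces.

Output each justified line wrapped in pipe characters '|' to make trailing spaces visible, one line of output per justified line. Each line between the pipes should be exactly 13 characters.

Line 1: ['two', 'one', 'fast'] (min_width=12, slack=1)
Line 2: ['no', 'they'] (min_width=7, slack=6)
Line 3: ['pharmacy'] (min_width=8, slack=5)
Line 4: ['bridge', 'with'] (min_width=11, slack=2)
Line 5: ['new', 'book', 'how'] (min_width=12, slack=1)
Line 6: ['triangle', 'I'] (min_width=10, slack=3)
Line 7: ['sound'] (min_width=5, slack=8)

Answer: |two  one fast|
|no       they|
|pharmacy     |
|bridge   with|
|new  book how|
|triangle    I|
|sound        |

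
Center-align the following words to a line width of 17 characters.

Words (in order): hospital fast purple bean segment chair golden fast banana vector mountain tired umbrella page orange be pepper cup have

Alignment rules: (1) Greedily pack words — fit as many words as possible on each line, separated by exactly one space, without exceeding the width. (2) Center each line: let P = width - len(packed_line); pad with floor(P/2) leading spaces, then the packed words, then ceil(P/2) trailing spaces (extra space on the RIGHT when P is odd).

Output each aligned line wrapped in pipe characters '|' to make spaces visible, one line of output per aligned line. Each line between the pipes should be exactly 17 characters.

Line 1: ['hospital', 'fast'] (min_width=13, slack=4)
Line 2: ['purple', 'bean'] (min_width=11, slack=6)
Line 3: ['segment', 'chair'] (min_width=13, slack=4)
Line 4: ['golden', 'fast'] (min_width=11, slack=6)
Line 5: ['banana', 'vector'] (min_width=13, slack=4)
Line 6: ['mountain', 'tired'] (min_width=14, slack=3)
Line 7: ['umbrella', 'page'] (min_width=13, slack=4)
Line 8: ['orange', 'be', 'pepper'] (min_width=16, slack=1)
Line 9: ['cup', 'have'] (min_width=8, slack=9)

Answer: |  hospital fast  |
|   purple bean   |
|  segment chair  |
|   golden fast   |
|  banana vector  |
| mountain tired  |
|  umbrella page  |
|orange be pepper |
|    cup have     |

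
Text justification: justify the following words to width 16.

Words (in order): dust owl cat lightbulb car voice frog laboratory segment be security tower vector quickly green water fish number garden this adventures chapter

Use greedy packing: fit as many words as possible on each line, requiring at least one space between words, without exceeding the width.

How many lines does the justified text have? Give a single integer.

Answer: 11

Derivation:
Line 1: ['dust', 'owl', 'cat'] (min_width=12, slack=4)
Line 2: ['lightbulb', 'car'] (min_width=13, slack=3)
Line 3: ['voice', 'frog'] (min_width=10, slack=6)
Line 4: ['laboratory'] (min_width=10, slack=6)
Line 5: ['segment', 'be'] (min_width=10, slack=6)
Line 6: ['security', 'tower'] (min_width=14, slack=2)
Line 7: ['vector', 'quickly'] (min_width=14, slack=2)
Line 8: ['green', 'water', 'fish'] (min_width=16, slack=0)
Line 9: ['number', 'garden'] (min_width=13, slack=3)
Line 10: ['this', 'adventures'] (min_width=15, slack=1)
Line 11: ['chapter'] (min_width=7, slack=9)
Total lines: 11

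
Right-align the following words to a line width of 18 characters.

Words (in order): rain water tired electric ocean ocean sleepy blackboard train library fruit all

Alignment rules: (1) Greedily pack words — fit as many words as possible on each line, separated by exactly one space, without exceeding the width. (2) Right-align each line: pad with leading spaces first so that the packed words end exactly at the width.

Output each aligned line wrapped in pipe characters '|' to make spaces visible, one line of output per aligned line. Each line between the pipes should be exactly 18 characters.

Line 1: ['rain', 'water', 'tired'] (min_width=16, slack=2)
Line 2: ['electric', 'ocean'] (min_width=14, slack=4)
Line 3: ['ocean', 'sleepy'] (min_width=12, slack=6)
Line 4: ['blackboard', 'train'] (min_width=16, slack=2)
Line 5: ['library', 'fruit', 'all'] (min_width=17, slack=1)

Answer: |  rain water tired|
|    electric ocean|
|      ocean sleepy|
|  blackboard train|
| library fruit all|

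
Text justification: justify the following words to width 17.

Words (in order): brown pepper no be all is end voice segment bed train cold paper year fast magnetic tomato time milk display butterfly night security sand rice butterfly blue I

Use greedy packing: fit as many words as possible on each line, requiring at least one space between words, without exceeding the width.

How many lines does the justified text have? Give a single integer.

Line 1: ['brown', 'pepper', 'no'] (min_width=15, slack=2)
Line 2: ['be', 'all', 'is', 'end'] (min_width=13, slack=4)
Line 3: ['voice', 'segment', 'bed'] (min_width=17, slack=0)
Line 4: ['train', 'cold', 'paper'] (min_width=16, slack=1)
Line 5: ['year', 'fast'] (min_width=9, slack=8)
Line 6: ['magnetic', 'tomato'] (min_width=15, slack=2)
Line 7: ['time', 'milk', 'display'] (min_width=17, slack=0)
Line 8: ['butterfly', 'night'] (min_width=15, slack=2)
Line 9: ['security', 'sand'] (min_width=13, slack=4)
Line 10: ['rice', 'butterfly'] (min_width=14, slack=3)
Line 11: ['blue', 'I'] (min_width=6, slack=11)
Total lines: 11

Answer: 11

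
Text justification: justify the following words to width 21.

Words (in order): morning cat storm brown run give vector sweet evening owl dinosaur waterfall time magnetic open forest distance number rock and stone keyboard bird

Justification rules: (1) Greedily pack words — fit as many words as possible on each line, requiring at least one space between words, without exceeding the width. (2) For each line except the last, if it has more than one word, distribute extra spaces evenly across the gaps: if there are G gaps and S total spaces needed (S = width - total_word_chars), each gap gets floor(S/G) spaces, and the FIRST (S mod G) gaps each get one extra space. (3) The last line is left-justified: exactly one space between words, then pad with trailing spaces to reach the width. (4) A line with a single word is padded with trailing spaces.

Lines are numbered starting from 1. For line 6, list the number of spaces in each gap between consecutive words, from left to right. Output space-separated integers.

Answer: 7

Derivation:
Line 1: ['morning', 'cat', 'storm'] (min_width=17, slack=4)
Line 2: ['brown', 'run', 'give', 'vector'] (min_width=21, slack=0)
Line 3: ['sweet', 'evening', 'owl'] (min_width=17, slack=4)
Line 4: ['dinosaur', 'waterfall'] (min_width=18, slack=3)
Line 5: ['time', 'magnetic', 'open'] (min_width=18, slack=3)
Line 6: ['forest', 'distance'] (min_width=15, slack=6)
Line 7: ['number', 'rock', 'and', 'stone'] (min_width=21, slack=0)
Line 8: ['keyboard', 'bird'] (min_width=13, slack=8)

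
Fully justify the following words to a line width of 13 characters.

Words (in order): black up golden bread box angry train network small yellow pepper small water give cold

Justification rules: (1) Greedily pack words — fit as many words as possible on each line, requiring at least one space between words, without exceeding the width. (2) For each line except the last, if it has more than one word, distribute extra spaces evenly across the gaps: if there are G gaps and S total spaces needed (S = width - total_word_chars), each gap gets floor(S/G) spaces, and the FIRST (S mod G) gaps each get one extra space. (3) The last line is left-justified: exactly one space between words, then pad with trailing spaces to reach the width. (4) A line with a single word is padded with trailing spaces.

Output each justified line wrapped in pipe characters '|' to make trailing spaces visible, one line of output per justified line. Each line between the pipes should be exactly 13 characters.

Answer: |black      up|
|golden  bread|
|box     angry|
|train network|
|small  yellow|
|pepper  small|
|water    give|
|cold         |

Derivation:
Line 1: ['black', 'up'] (min_width=8, slack=5)
Line 2: ['golden', 'bread'] (min_width=12, slack=1)
Line 3: ['box', 'angry'] (min_width=9, slack=4)
Line 4: ['train', 'network'] (min_width=13, slack=0)
Line 5: ['small', 'yellow'] (min_width=12, slack=1)
Line 6: ['pepper', 'small'] (min_width=12, slack=1)
Line 7: ['water', 'give'] (min_width=10, slack=3)
Line 8: ['cold'] (min_width=4, slack=9)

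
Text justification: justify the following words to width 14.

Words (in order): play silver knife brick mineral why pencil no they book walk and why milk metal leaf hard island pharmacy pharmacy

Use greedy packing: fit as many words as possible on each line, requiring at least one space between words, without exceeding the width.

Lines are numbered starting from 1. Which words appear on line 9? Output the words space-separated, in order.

Answer: pharmacy

Derivation:
Line 1: ['play', 'silver'] (min_width=11, slack=3)
Line 2: ['knife', 'brick'] (min_width=11, slack=3)
Line 3: ['mineral', 'why'] (min_width=11, slack=3)
Line 4: ['pencil', 'no', 'they'] (min_width=14, slack=0)
Line 5: ['book', 'walk', 'and'] (min_width=13, slack=1)
Line 6: ['why', 'milk', 'metal'] (min_width=14, slack=0)
Line 7: ['leaf', 'hard'] (min_width=9, slack=5)
Line 8: ['island'] (min_width=6, slack=8)
Line 9: ['pharmacy'] (min_width=8, slack=6)
Line 10: ['pharmacy'] (min_width=8, slack=6)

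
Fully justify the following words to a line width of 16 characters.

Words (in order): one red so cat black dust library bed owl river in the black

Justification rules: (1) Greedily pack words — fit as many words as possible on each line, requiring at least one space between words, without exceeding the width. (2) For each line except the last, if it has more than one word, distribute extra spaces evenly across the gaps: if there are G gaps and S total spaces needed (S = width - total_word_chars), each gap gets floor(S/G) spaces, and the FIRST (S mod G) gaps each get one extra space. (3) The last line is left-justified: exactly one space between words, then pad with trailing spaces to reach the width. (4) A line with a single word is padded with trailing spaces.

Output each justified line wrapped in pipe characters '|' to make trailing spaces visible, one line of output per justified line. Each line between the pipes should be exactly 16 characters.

Answer: |one  red  so cat|
|black       dust|
|library  bed owl|
|river   in   the|
|black           |

Derivation:
Line 1: ['one', 'red', 'so', 'cat'] (min_width=14, slack=2)
Line 2: ['black', 'dust'] (min_width=10, slack=6)
Line 3: ['library', 'bed', 'owl'] (min_width=15, slack=1)
Line 4: ['river', 'in', 'the'] (min_width=12, slack=4)
Line 5: ['black'] (min_width=5, slack=11)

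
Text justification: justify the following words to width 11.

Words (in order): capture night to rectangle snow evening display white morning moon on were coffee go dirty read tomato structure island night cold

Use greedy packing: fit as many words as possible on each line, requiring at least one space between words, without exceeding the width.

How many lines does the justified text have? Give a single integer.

Line 1: ['capture'] (min_width=7, slack=4)
Line 2: ['night', 'to'] (min_width=8, slack=3)
Line 3: ['rectangle'] (min_width=9, slack=2)
Line 4: ['snow'] (min_width=4, slack=7)
Line 5: ['evening'] (min_width=7, slack=4)
Line 6: ['display'] (min_width=7, slack=4)
Line 7: ['white'] (min_width=5, slack=6)
Line 8: ['morning'] (min_width=7, slack=4)
Line 9: ['moon', 'on'] (min_width=7, slack=4)
Line 10: ['were', 'coffee'] (min_width=11, slack=0)
Line 11: ['go', 'dirty'] (min_width=8, slack=3)
Line 12: ['read', 'tomato'] (min_width=11, slack=0)
Line 13: ['structure'] (min_width=9, slack=2)
Line 14: ['island'] (min_width=6, slack=5)
Line 15: ['night', 'cold'] (min_width=10, slack=1)
Total lines: 15

Answer: 15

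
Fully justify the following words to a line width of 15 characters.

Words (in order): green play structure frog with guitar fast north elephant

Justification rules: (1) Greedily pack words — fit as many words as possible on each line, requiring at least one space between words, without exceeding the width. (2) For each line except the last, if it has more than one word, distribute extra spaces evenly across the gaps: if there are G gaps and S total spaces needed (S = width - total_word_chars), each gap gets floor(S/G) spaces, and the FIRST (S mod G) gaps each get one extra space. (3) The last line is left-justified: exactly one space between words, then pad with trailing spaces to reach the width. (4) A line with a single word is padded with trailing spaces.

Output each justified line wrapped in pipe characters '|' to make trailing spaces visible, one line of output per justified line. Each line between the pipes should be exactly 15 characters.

Line 1: ['green', 'play'] (min_width=10, slack=5)
Line 2: ['structure', 'frog'] (min_width=14, slack=1)
Line 3: ['with', 'guitar'] (min_width=11, slack=4)
Line 4: ['fast', 'north'] (min_width=10, slack=5)
Line 5: ['elephant'] (min_width=8, slack=7)

Answer: |green      play|
|structure  frog|
|with     guitar|
|fast      north|
|elephant       |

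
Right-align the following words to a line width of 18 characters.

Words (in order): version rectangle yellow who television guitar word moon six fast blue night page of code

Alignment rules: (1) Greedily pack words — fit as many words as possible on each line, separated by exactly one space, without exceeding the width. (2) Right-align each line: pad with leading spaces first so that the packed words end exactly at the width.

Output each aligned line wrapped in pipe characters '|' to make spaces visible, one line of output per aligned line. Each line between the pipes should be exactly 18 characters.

Answer: | version rectangle|
|        yellow who|
| television guitar|
|word moon six fast|
|blue night page of|
|              code|

Derivation:
Line 1: ['version', 'rectangle'] (min_width=17, slack=1)
Line 2: ['yellow', 'who'] (min_width=10, slack=8)
Line 3: ['television', 'guitar'] (min_width=17, slack=1)
Line 4: ['word', 'moon', 'six', 'fast'] (min_width=18, slack=0)
Line 5: ['blue', 'night', 'page', 'of'] (min_width=18, slack=0)
Line 6: ['code'] (min_width=4, slack=14)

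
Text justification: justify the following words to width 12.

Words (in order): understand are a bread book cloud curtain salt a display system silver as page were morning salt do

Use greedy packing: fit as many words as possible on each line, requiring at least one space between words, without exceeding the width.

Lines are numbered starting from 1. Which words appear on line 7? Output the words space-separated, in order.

Answer: silver as

Derivation:
Line 1: ['understand'] (min_width=10, slack=2)
Line 2: ['are', 'a', 'bread'] (min_width=11, slack=1)
Line 3: ['book', 'cloud'] (min_width=10, slack=2)
Line 4: ['curtain', 'salt'] (min_width=12, slack=0)
Line 5: ['a', 'display'] (min_width=9, slack=3)
Line 6: ['system'] (min_width=6, slack=6)
Line 7: ['silver', 'as'] (min_width=9, slack=3)
Line 8: ['page', 'were'] (min_width=9, slack=3)
Line 9: ['morning', 'salt'] (min_width=12, slack=0)
Line 10: ['do'] (min_width=2, slack=10)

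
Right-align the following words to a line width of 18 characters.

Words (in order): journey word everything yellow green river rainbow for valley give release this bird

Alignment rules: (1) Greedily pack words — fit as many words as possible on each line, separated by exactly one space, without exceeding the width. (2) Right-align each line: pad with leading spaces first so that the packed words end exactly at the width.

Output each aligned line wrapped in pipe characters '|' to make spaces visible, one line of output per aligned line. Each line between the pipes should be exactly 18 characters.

Line 1: ['journey', 'word'] (min_width=12, slack=6)
Line 2: ['everything', 'yellow'] (min_width=17, slack=1)
Line 3: ['green', 'river'] (min_width=11, slack=7)
Line 4: ['rainbow', 'for', 'valley'] (min_width=18, slack=0)
Line 5: ['give', 'release', 'this'] (min_width=17, slack=1)
Line 6: ['bird'] (min_width=4, slack=14)

Answer: |      journey word|
| everything yellow|
|       green river|
|rainbow for valley|
| give release this|
|              bird|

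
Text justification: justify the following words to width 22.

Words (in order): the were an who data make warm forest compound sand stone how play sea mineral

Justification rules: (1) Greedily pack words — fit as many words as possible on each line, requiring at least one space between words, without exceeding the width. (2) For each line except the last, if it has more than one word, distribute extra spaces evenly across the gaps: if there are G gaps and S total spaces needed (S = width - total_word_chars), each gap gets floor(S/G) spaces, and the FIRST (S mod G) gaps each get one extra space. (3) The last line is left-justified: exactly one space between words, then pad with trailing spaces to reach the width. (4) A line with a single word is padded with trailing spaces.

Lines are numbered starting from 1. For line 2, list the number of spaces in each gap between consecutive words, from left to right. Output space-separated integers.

Answer: 4 4

Derivation:
Line 1: ['the', 'were', 'an', 'who', 'data'] (min_width=20, slack=2)
Line 2: ['make', 'warm', 'forest'] (min_width=16, slack=6)
Line 3: ['compound', 'sand', 'stone'] (min_width=19, slack=3)
Line 4: ['how', 'play', 'sea', 'mineral'] (min_width=20, slack=2)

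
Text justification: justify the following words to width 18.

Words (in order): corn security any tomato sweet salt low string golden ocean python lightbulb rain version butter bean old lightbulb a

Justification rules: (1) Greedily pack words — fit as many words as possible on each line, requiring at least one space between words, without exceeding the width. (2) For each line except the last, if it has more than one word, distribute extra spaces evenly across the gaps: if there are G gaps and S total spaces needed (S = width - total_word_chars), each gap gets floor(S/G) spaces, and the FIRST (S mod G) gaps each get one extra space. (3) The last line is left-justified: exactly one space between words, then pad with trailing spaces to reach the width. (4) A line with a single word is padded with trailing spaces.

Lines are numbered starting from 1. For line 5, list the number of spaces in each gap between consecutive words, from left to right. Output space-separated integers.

Line 1: ['corn', 'security', 'any'] (min_width=17, slack=1)
Line 2: ['tomato', 'sweet', 'salt'] (min_width=17, slack=1)
Line 3: ['low', 'string', 'golden'] (min_width=17, slack=1)
Line 4: ['ocean', 'python'] (min_width=12, slack=6)
Line 5: ['lightbulb', 'rain'] (min_width=14, slack=4)
Line 6: ['version', 'butter'] (min_width=14, slack=4)
Line 7: ['bean', 'old', 'lightbulb'] (min_width=18, slack=0)
Line 8: ['a'] (min_width=1, slack=17)

Answer: 5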